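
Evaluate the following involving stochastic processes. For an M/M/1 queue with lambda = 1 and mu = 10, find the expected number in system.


rho = 1/10 = 0.1000
L = rho/(1-rho)
= 0.1000/0.9000
= 0.1111

0.1111


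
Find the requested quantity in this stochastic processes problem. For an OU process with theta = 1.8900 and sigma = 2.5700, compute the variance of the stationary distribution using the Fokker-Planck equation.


Stationary variance = sigma^2 / (2*theta)
= 2.5700^2 / (2*1.8900)
= 6.6049 / 3.7800
= 1.7473

1.7473


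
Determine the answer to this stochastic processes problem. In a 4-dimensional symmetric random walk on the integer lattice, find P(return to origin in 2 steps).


P(return in 2 steps) = P(reverse first step) = 1/(2d)
= 1/8
= 0.1250

0.1250


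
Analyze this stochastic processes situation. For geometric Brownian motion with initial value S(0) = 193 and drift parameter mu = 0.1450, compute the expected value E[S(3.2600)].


E[S(t)] = S(0) * exp(mu * t)
= 193 * exp(0.1450 * 3.2600)
= 193 * 1.6043
= 309.6338

309.6338


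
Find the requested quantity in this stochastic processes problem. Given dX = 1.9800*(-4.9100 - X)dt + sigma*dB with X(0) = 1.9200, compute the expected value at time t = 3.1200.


E[X(t)] = mu + (X(0) - mu)*exp(-theta*t)
= -4.9100 + (1.9200 - -4.9100)*exp(-1.9800*3.1200)
= -4.9100 + 6.8300 * 0.0021
= -4.8958

-4.8958


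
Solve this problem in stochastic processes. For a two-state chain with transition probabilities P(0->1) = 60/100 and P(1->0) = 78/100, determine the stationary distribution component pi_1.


Stationary distribution: pi_0 = p10/(p01+p10), pi_1 = p01/(p01+p10)
p01 = 0.6000, p10 = 0.7800
pi_1 = 0.4348

0.4348


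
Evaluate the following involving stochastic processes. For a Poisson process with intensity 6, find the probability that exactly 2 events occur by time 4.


P(N(t)=k) = (lambda*t)^k * exp(-lambda*t) / k!
lambda*t = 24
= 24^2 * exp(-24) / 2!
= 576 * 3.7751e-11 / 2
= 1.0872e-08

1.0872e-08


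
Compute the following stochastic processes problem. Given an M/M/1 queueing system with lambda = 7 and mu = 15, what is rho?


rho = lambda/mu
= 7/15
= 0.4667

0.4667


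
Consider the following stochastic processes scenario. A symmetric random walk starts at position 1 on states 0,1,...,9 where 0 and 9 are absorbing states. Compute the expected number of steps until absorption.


For symmetric RW on 0,...,N with absorbing barriers, E(i) = i*(N-i)
E(1) = 1 * 8 = 8

8


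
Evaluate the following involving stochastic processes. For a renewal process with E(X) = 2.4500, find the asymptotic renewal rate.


Long-run renewal rate = 1/E(X)
= 1/2.4500
= 0.4082

0.4082


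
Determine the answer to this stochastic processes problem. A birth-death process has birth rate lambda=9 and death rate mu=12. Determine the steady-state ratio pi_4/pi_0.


For birth-death process, pi_n/pi_0 = (lambda/mu)^n
= (9/12)^4
= 0.3164

0.3164


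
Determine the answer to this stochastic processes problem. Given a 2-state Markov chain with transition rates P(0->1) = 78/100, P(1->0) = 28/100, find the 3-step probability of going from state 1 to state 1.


Computing P^3 by matrix multiplication.
P = [[0.2200, 0.7800], [0.2800, 0.7200]]
After raising P to the power 3:
P^3(1,1) = 0.7358

0.7358


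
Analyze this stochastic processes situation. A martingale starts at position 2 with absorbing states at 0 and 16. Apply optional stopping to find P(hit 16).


By optional stopping theorem: E(M at tau) = M(0) = 2
P(hit 16)*16 + P(hit 0)*0 = 2
P(hit 16) = (2 - 0)/(16 - 0) = 1/8 = 0.1250

0.1250


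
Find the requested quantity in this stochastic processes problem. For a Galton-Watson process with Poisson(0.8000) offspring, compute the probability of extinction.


Since mu = 0.8000 <= 1, extinction probability = 1.

1.0000


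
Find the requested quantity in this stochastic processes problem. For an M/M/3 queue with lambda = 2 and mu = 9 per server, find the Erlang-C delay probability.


a = lambda/mu = 0.2222
rho = a/c = 0.0741
Erlang-C formula applied:
C(c,a) = 0.0016

0.0016


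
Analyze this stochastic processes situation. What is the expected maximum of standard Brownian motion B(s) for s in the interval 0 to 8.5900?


E(max B(s)) = sqrt(2t/pi)
= sqrt(2*8.5900/pi)
= sqrt(5.4686)
= 2.3385

2.3385


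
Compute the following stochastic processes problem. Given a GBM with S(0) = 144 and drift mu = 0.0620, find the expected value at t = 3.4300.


E[S(t)] = S(0) * exp(mu * t)
= 144 * exp(0.0620 * 3.4300)
= 144 * 1.2370
= 178.1228

178.1228


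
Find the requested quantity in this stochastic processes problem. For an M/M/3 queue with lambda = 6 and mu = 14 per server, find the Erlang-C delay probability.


a = lambda/mu = 0.4286
rho = a/c = 0.1429
Erlang-C formula applied:
C(c,a) = 0.0100

0.0100


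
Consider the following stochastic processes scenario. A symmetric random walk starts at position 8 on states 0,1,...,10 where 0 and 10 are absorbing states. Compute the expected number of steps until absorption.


For symmetric RW on 0,...,N with absorbing barriers, E(i) = i*(N-i)
E(8) = 8 * 2 = 16

16


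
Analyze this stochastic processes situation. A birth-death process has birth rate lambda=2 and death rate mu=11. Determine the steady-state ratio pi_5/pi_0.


For birth-death process, pi_n/pi_0 = (lambda/mu)^n
= (2/11)^5
= 1.9869e-04

1.9869e-04


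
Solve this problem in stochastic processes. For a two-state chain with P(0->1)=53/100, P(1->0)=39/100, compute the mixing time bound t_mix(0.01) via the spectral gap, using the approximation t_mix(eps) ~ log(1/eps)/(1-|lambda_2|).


lambda_2 = |1 - p01 - p10| = |1 - 0.5300 - 0.3900| = 0.0800
t_mix ~ log(1/eps)/(1 - |lambda_2|)
= log(100)/(1 - 0.0800) = 4.6052/0.9200
= 5.0056

5.0056


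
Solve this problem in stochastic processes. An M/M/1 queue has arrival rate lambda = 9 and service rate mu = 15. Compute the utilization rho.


rho = lambda/mu
= 9/15
= 0.6000

0.6000


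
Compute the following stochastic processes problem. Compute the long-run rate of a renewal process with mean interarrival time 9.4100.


Long-run renewal rate = 1/E(X)
= 1/9.4100
= 0.1063

0.1063


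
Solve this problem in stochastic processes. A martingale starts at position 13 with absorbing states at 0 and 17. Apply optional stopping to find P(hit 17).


By optional stopping theorem: E(M at tau) = M(0) = 13
P(hit 17)*17 + P(hit 0)*0 = 13
P(hit 17) = (13 - 0)/(17 - 0) = 13/17 = 0.7647

0.7647


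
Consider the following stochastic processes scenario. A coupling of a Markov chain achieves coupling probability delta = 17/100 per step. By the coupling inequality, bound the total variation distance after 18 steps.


TV distance bound <= (1-delta)^n
= (1 - 0.1700)^18
= 0.8300^18
= 0.0349

0.0349


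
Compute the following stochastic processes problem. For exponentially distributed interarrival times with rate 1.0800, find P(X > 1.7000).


P(X > t) = exp(-lambda * t)
= exp(-1.0800 * 1.7000)
= exp(-1.8360) = 0.1595

0.1595


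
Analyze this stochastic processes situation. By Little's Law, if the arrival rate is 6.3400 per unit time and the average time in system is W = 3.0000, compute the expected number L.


Little's Law: L = lambda * W
= 6.3400 * 3.0000
= 19.0200

19.0200


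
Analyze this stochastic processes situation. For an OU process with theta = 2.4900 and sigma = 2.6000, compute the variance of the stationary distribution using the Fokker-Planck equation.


Stationary variance = sigma^2 / (2*theta)
= 2.6000^2 / (2*2.4900)
= 6.7600 / 4.9800
= 1.3574

1.3574


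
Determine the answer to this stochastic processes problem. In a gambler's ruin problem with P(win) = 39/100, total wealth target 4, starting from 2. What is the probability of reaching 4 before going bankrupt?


Gambler's ruin formula:
r = q/p = 0.6100/0.3900 = 1.5641
P(win) = (1 - r^i)/(1 - r^N)
= (1 - 1.5641^2)/(1 - 1.5641^4)
= 0.2902

0.2902


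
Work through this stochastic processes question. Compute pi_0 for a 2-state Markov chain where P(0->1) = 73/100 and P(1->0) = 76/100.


Stationary distribution: pi_0 = p10/(p01+p10), pi_1 = p01/(p01+p10)
p01 = 0.7300, p10 = 0.7600
pi_0 = 0.5101

0.5101


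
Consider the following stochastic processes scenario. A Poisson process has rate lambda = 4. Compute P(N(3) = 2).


P(N(t)=k) = (lambda*t)^k * exp(-lambda*t) / k!
lambda*t = 12
= 12^2 * exp(-12) / 2!
= 144 * 6.1442e-06 / 2
= 4.4238e-04

4.4238e-04


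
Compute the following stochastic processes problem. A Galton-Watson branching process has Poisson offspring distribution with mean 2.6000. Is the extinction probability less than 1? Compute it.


Since mu = 2.6000 > 1, extinction prob q < 1.
Solve s = exp(mu*(s-1)) iteratively.
q = 0.0951

0.0951


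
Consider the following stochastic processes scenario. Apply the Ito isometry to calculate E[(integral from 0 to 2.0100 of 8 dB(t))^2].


By Ito isometry: E[(int f dB)^2] = int f^2 dt
= 8^2 * 2.0100
= 64 * 2.0100 = 128.6400

128.6400


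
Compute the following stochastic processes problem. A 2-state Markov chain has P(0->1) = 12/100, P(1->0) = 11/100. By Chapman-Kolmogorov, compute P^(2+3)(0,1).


P^5 = P^2 * P^3
Computing via matrix multiplication of the transition matrix.
Entry (0,1) of P^5 = 0.3805

0.3805


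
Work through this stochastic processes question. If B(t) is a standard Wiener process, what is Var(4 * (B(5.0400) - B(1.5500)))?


Var(alpha*(B(t)-B(s))) = alpha^2 * (t-s)
= 4^2 * (5.0400 - 1.5500)
= 16 * 3.4900
= 55.8400

55.8400


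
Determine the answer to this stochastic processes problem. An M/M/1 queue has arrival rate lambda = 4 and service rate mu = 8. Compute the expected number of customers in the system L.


rho = 4/8 = 0.5000
L = rho/(1-rho)
= 0.5000/0.5000
= 1.0000

1.0000


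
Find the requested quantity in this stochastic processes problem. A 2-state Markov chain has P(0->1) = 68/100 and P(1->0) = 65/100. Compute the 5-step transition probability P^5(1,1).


Computing P^5 by matrix multiplication.
P = [[0.3200, 0.6800], [0.6500, 0.3500]]
After raising P to the power 5:
P^5(1,1) = 0.5094

0.5094


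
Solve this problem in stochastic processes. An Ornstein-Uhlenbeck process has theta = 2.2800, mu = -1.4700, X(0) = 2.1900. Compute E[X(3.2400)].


E[X(t)] = mu + (X(0) - mu)*exp(-theta*t)
= -1.4700 + (2.1900 - -1.4700)*exp(-2.2800*3.2400)
= -1.4700 + 3.6600 * 6.1913e-04
= -1.4677

-1.4677


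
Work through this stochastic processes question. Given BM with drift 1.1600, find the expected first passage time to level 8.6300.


Expected first passage time = a/mu
= 8.6300/1.1600
= 7.4397

7.4397


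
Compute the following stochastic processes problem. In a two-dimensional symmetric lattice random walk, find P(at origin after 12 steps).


P = C(12,6)^2 / 4^12
= 924^2 / 16777216
= 853776 / 16777216
= 0.0509

0.0509


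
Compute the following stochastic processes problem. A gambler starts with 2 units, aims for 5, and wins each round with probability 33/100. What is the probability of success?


Gambler's ruin formula:
r = q/p = 0.6700/0.3300 = 2.0303
P(win) = (1 - r^i)/(1 - r^N)
= (1 - 2.0303^2)/(1 - 2.0303^5)
= 0.0932

0.0932


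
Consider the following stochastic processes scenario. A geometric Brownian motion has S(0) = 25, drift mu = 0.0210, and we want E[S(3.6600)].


E[S(t)] = S(0) * exp(mu * t)
= 25 * exp(0.0210 * 3.6600)
= 25 * 1.0799
= 26.9973

26.9973


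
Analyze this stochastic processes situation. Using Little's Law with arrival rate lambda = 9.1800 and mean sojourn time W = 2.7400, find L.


Little's Law: L = lambda * W
= 9.1800 * 2.7400
= 25.1532

25.1532


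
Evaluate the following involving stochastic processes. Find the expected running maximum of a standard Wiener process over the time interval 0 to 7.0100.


E(max B(s)) = sqrt(2t/pi)
= sqrt(2*7.0100/pi)
= sqrt(4.4627)
= 2.1125

2.1125


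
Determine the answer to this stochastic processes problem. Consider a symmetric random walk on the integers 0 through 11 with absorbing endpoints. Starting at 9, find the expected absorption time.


For symmetric RW on 0,...,N with absorbing barriers, E(i) = i*(N-i)
E(9) = 9 * 2 = 18

18


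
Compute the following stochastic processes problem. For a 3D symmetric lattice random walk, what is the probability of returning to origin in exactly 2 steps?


P(return in 2 steps) = P(reverse first step) = 1/(2d)
= 1/6
= 0.1667

0.1667


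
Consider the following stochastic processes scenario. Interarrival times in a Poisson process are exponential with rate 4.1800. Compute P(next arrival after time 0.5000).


P(X > t) = exp(-lambda * t)
= exp(-4.1800 * 0.5000)
= exp(-2.0900) = 0.1237

0.1237


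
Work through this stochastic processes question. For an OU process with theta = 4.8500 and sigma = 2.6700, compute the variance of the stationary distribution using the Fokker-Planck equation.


Stationary variance = sigma^2 / (2*theta)
= 2.6700^2 / (2*4.8500)
= 7.1289 / 9.7000
= 0.7349

0.7349


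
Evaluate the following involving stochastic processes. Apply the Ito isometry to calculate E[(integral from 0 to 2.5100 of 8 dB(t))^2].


By Ito isometry: E[(int f dB)^2] = int f^2 dt
= 8^2 * 2.5100
= 64 * 2.5100 = 160.6400

160.6400


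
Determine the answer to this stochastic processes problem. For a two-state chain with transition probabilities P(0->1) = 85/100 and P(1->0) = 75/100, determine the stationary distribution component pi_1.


Stationary distribution: pi_0 = p10/(p01+p10), pi_1 = p01/(p01+p10)
p01 = 0.8500, p10 = 0.7500
pi_1 = 0.5312

0.5312


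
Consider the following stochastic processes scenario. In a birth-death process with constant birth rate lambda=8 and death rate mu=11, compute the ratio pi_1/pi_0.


For birth-death process, pi_n/pi_0 = (lambda/mu)^n
= (8/11)^1
= 0.7273

0.7273


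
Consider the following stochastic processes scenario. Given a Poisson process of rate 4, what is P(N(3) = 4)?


P(N(t)=k) = (lambda*t)^k * exp(-lambda*t) / k!
lambda*t = 12
= 12^4 * exp(-12) / 4!
= 20736 * 6.1442e-06 / 24
= 0.0053

0.0053


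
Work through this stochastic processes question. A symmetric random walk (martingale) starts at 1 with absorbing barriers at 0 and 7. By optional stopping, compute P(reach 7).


By optional stopping theorem: E(M at tau) = M(0) = 1
P(hit 7)*7 + P(hit 0)*0 = 1
P(hit 7) = (1 - 0)/(7 - 0) = 1/7 = 0.1429

0.1429


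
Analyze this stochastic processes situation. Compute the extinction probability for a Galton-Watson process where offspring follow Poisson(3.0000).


Since mu = 3.0000 > 1, extinction prob q < 1.
Solve s = exp(mu*(s-1)) iteratively.
q = 0.0595

0.0595


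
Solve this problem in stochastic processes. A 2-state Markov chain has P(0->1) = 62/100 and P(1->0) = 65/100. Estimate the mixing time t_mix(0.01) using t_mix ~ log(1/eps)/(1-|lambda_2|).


lambda_2 = |1 - p01 - p10| = |1 - 0.6200 - 0.6500| = 0.2700
t_mix ~ log(1/eps)/(1 - |lambda_2|)
= log(100)/(1 - 0.2700) = 4.6052/0.7300
= 6.3085

6.3085


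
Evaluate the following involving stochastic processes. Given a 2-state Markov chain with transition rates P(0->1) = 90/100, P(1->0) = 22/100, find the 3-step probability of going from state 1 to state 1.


Computing P^3 by matrix multiplication.
P = [[0.1000, 0.9000], [0.2200, 0.7800]]
After raising P to the power 3:
P^3(1,1) = 0.8032

0.8032


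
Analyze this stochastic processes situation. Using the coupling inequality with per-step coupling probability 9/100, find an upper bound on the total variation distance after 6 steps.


TV distance bound <= (1-delta)^n
= (1 - 0.0900)^6
= 0.9100^6
= 0.5679

0.5679


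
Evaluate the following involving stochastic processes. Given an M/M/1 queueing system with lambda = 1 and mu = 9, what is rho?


rho = lambda/mu
= 1/9
= 0.1111

0.1111


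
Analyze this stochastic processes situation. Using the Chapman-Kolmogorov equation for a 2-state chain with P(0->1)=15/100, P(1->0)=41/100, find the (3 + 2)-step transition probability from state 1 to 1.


P^5 = P^3 * P^2
Computing via matrix multiplication of the transition matrix.
Entry (1,1) of P^5 = 0.2799

0.2799


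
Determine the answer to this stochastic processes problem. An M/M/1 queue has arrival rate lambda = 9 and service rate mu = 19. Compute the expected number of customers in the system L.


rho = 9/19 = 0.4737
L = rho/(1-rho)
= 0.4737/0.5263
= 0.9000

0.9000


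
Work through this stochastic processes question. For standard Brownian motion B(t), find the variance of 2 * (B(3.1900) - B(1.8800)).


Var(alpha*(B(t)-B(s))) = alpha^2 * (t-s)
= 2^2 * (3.1900 - 1.8800)
= 4 * 1.3100
= 5.2400

5.2400


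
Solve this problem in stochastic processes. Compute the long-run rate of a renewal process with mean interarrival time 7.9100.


Long-run renewal rate = 1/E(X)
= 1/7.9100
= 0.1264

0.1264


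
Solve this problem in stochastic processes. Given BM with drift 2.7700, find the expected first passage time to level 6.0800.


Expected first passage time = a/mu
= 6.0800/2.7700
= 2.1949

2.1949


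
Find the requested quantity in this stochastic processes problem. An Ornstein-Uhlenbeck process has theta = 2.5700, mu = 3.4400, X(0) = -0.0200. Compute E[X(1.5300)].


E[X(t)] = mu + (X(0) - mu)*exp(-theta*t)
= 3.4400 + (-0.0200 - 3.4400)*exp(-2.5700*1.5300)
= 3.4400 + -3.4600 * 0.0196
= 3.3722

3.3722


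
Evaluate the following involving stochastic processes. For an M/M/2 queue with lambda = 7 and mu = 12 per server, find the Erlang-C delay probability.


a = lambda/mu = 0.5833
rho = a/c = 0.2917
Erlang-C formula applied:
C(c,a) = 0.1317

0.1317


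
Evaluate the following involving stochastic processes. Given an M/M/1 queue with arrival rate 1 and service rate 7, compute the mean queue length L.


rho = 1/7 = 0.1429
L = rho/(1-rho)
= 0.1429/0.8571
= 0.1667

0.1667


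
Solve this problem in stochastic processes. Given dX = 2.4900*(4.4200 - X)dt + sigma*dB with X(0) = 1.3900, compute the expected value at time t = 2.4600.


E[X(t)] = mu + (X(0) - mu)*exp(-theta*t)
= 4.4200 + (1.3900 - 4.4200)*exp(-2.4900*2.4600)
= 4.4200 + -3.0300 * 0.0022
= 4.4134

4.4134


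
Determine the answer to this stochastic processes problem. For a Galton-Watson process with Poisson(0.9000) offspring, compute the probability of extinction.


Since mu = 0.9000 <= 1, extinction probability = 1.

1.0000


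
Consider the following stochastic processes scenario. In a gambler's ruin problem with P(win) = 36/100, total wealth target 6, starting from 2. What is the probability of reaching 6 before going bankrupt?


Gambler's ruin formula:
r = q/p = 0.6400/0.3600 = 1.7778
P(win) = (1 - r^i)/(1 - r^N)
= (1 - 1.7778^2)/(1 - 1.7778^6)
= 0.0707

0.0707


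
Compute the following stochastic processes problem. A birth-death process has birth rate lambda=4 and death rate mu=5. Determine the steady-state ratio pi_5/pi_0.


For birth-death process, pi_n/pi_0 = (lambda/mu)^n
= (4/5)^5
= 0.3277

0.3277


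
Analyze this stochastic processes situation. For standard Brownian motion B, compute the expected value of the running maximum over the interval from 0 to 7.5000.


E(max B(s)) = sqrt(2t/pi)
= sqrt(2*7.5000/pi)
= sqrt(4.7746)
= 2.1851

2.1851


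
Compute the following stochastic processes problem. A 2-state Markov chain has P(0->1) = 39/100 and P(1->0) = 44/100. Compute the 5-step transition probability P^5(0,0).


Computing P^5 by matrix multiplication.
P = [[0.6100, 0.3900], [0.4400, 0.5600]]
After raising P to the power 5:
P^5(0,0) = 0.5302

0.5302


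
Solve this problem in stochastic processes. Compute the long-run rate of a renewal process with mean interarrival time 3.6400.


Long-run renewal rate = 1/E(X)
= 1/3.6400
= 0.2747

0.2747


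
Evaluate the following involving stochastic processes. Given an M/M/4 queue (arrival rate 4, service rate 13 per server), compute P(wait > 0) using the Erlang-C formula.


a = lambda/mu = 0.3077
rho = a/c = 0.0769
Erlang-C formula applied:
C(c,a) = 2.9743e-04

2.9743e-04


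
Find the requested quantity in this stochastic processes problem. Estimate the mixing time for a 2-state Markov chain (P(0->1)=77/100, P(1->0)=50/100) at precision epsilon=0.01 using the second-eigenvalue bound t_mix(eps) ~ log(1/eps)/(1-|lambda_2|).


lambda_2 = |1 - p01 - p10| = |1 - 0.7700 - 0.5000| = 0.2700
t_mix ~ log(1/eps)/(1 - |lambda_2|)
= log(100)/(1 - 0.2700) = 4.6052/0.7300
= 6.3085

6.3085


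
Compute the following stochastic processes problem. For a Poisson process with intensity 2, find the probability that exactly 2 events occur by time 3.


P(N(t)=k) = (lambda*t)^k * exp(-lambda*t) / k!
lambda*t = 6
= 6^2 * exp(-6) / 2!
= 36 * 0.0025 / 2
= 0.0446

0.0446


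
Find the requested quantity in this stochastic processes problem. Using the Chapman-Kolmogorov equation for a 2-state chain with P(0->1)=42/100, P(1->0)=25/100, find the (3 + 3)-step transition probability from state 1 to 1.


P^6 = P^3 * P^3
Computing via matrix multiplication of the transition matrix.
Entry (1,1) of P^6 = 0.6273

0.6273


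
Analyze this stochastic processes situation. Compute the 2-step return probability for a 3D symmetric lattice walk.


P(return in 2 steps) = P(reverse first step) = 1/(2d)
= 1/6
= 0.1667

0.1667


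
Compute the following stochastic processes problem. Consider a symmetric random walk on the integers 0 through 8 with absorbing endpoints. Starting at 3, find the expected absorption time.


For symmetric RW on 0,...,N with absorbing barriers, E(i) = i*(N-i)
E(3) = 3 * 5 = 15

15


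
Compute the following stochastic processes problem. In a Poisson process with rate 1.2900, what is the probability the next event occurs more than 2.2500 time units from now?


P(X > t) = exp(-lambda * t)
= exp(-1.2900 * 2.2500)
= exp(-2.9025) = 0.0549

0.0549


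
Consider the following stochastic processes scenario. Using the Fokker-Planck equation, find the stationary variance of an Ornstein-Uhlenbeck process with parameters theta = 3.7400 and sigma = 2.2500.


Stationary variance = sigma^2 / (2*theta)
= 2.2500^2 / (2*3.7400)
= 5.0625 / 7.4800
= 0.6768

0.6768


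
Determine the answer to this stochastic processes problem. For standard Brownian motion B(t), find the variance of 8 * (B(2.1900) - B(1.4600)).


Var(alpha*(B(t)-B(s))) = alpha^2 * (t-s)
= 8^2 * (2.1900 - 1.4600)
= 64 * 0.7300
= 46.7200

46.7200


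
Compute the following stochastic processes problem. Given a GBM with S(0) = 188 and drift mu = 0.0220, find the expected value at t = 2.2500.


E[S(t)] = S(0) * exp(mu * t)
= 188 * exp(0.0220 * 2.2500)
= 188 * 1.0507
= 197.5402

197.5402


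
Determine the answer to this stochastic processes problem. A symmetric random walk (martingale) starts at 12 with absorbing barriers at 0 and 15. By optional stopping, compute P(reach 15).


By optional stopping theorem: E(M at tau) = M(0) = 12
P(hit 15)*15 + P(hit 0)*0 = 12
P(hit 15) = (12 - 0)/(15 - 0) = 4/5 = 0.8000

0.8000


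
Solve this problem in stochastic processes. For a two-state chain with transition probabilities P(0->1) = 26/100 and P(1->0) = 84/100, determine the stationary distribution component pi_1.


Stationary distribution: pi_0 = p10/(p01+p10), pi_1 = p01/(p01+p10)
p01 = 0.2600, p10 = 0.8400
pi_1 = 0.2364

0.2364


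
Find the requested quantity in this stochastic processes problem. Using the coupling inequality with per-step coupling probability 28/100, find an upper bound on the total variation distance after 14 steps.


TV distance bound <= (1-delta)^n
= (1 - 0.2800)^14
= 0.7200^14
= 0.0101

0.0101


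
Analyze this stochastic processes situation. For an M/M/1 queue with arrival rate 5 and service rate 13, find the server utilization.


rho = lambda/mu
= 5/13
= 0.3846

0.3846


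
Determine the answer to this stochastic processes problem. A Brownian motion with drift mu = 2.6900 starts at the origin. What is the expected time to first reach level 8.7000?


Expected first passage time = a/mu
= 8.7000/2.6900
= 3.2342

3.2342


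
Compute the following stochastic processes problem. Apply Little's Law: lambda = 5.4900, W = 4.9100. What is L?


Little's Law: L = lambda * W
= 5.4900 * 4.9100
= 26.9559

26.9559


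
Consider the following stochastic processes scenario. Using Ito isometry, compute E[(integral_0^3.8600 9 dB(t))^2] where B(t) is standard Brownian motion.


By Ito isometry: E[(int f dB)^2] = int f^2 dt
= 9^2 * 3.8600
= 81 * 3.8600 = 312.6600

312.6600


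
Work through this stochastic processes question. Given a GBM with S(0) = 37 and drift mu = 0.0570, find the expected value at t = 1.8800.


E[S(t)] = S(0) * exp(mu * t)
= 37 * exp(0.0570 * 1.8800)
= 37 * 1.1131
= 41.1852

41.1852


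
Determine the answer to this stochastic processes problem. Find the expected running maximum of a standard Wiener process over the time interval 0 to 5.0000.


E(max B(s)) = sqrt(2t/pi)
= sqrt(2*5.0000/pi)
= sqrt(3.1831)
= 1.7841

1.7841


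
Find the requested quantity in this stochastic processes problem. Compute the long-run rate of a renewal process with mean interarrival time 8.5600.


Long-run renewal rate = 1/E(X)
= 1/8.5600
= 0.1168

0.1168


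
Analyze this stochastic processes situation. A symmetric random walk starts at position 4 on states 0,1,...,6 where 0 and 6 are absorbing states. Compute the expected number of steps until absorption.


For symmetric RW on 0,...,N with absorbing barriers, E(i) = i*(N-i)
E(4) = 4 * 2 = 8

8


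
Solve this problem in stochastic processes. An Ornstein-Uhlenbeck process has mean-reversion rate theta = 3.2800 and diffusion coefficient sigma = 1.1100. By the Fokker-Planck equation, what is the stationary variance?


Stationary variance = sigma^2 / (2*theta)
= 1.1100^2 / (2*3.2800)
= 1.2321 / 6.5600
= 0.1878

0.1878


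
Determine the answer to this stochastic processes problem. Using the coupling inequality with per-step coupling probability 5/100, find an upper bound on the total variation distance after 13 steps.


TV distance bound <= (1-delta)^n
= (1 - 0.0500)^13
= 0.9500^13
= 0.5133

0.5133


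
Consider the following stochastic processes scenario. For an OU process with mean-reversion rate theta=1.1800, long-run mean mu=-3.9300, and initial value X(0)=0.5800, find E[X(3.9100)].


E[X(t)] = mu + (X(0) - mu)*exp(-theta*t)
= -3.9300 + (0.5800 - -3.9300)*exp(-1.1800*3.9100)
= -3.9300 + 4.5100 * 0.0099
= -3.8853

-3.8853


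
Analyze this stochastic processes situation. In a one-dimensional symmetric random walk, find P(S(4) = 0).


P(S(4) = 0) = C(4,2) / 4^2
= 6 / 16
= 0.3750

0.3750


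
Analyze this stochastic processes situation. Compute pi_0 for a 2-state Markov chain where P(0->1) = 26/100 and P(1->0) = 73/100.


Stationary distribution: pi_0 = p10/(p01+p10), pi_1 = p01/(p01+p10)
p01 = 0.2600, p10 = 0.7300
pi_0 = 0.7374

0.7374


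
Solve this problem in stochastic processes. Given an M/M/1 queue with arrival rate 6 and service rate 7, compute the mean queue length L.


rho = 6/7 = 0.8571
L = rho/(1-rho)
= 0.8571/0.1429
= 6.0000

6.0000


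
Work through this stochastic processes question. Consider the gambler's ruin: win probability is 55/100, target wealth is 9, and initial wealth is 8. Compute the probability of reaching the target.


Gambler's ruin formula:
r = q/p = 0.4500/0.5500 = 0.8182
P(win) = (1 - r^i)/(1 - r^N)
= (1 - 0.8182^8)/(1 - 0.8182^9)
= 0.9563

0.9563


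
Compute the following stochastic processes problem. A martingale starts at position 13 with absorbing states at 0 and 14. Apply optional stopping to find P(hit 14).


By optional stopping theorem: E(M at tau) = M(0) = 13
P(hit 14)*14 + P(hit 0)*0 = 13
P(hit 14) = (13 - 0)/(14 - 0) = 13/14 = 0.9286

0.9286


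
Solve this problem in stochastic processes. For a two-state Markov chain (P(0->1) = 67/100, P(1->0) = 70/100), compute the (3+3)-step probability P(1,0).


P^6 = P^3 * P^3
Computing via matrix multiplication of the transition matrix.
Entry (1,0) of P^6 = 0.5096

0.5096


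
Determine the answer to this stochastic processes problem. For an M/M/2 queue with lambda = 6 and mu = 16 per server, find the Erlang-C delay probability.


a = lambda/mu = 0.3750
rho = a/c = 0.1875
Erlang-C formula applied:
C(c,a) = 0.0592

0.0592


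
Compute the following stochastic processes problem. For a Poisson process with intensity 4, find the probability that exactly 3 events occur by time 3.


P(N(t)=k) = (lambda*t)^k * exp(-lambda*t) / k!
lambda*t = 12
= 12^3 * exp(-12) / 3!
= 1728 * 6.1442e-06 / 6
= 0.0018

0.0018


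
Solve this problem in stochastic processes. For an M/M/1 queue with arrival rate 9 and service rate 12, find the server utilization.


rho = lambda/mu
= 9/12
= 0.7500

0.7500


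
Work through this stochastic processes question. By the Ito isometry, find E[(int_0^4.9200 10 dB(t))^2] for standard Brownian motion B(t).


By Ito isometry: E[(int f dB)^2] = int f^2 dt
= 10^2 * 4.9200
= 100 * 4.9200 = 492.0000

492.0000


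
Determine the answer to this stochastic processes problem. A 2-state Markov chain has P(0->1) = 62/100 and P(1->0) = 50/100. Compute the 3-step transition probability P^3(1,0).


Computing P^3 by matrix multiplication.
P = [[0.3800, 0.6200], [0.5000, 0.5000]]
After raising P to the power 3:
P^3(1,0) = 0.4472

0.4472


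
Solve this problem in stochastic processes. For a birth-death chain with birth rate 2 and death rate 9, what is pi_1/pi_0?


For birth-death process, pi_n/pi_0 = (lambda/mu)^n
= (2/9)^1
= 0.2222

0.2222


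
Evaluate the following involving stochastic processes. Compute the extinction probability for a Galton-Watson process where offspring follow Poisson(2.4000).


Since mu = 2.4000 > 1, extinction prob q < 1.
Solve s = exp(mu*(s-1)) iteratively.
q = 0.1214

0.1214


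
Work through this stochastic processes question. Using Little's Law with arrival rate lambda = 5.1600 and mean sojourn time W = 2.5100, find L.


Little's Law: L = lambda * W
= 5.1600 * 2.5100
= 12.9516

12.9516


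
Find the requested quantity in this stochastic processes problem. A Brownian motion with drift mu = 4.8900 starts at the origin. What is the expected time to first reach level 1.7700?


Expected first passage time = a/mu
= 1.7700/4.8900
= 0.3620

0.3620


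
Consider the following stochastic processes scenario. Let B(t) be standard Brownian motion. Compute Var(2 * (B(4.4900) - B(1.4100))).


Var(alpha*(B(t)-B(s))) = alpha^2 * (t-s)
= 2^2 * (4.4900 - 1.4100)
= 4 * 3.0800
= 12.3200

12.3200


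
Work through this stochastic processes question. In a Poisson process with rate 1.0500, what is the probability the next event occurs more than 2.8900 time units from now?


P(X > t) = exp(-lambda * t)
= exp(-1.0500 * 2.8900)
= exp(-3.0345) = 0.0481

0.0481


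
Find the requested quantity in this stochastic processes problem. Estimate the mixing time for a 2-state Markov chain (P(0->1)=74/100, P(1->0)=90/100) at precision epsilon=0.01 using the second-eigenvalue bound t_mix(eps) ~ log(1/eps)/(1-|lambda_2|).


lambda_2 = |1 - p01 - p10| = |1 - 0.7400 - 0.9000| = 0.6400
t_mix ~ log(1/eps)/(1 - |lambda_2|)
= log(100)/(1 - 0.6400) = 4.6052/0.3600
= 12.7921

12.7921


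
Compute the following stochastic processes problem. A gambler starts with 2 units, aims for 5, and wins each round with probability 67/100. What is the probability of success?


Gambler's ruin formula:
r = q/p = 0.3300/0.6700 = 0.4925
P(win) = (1 - r^i)/(1 - r^N)
= (1 - 0.4925^2)/(1 - 0.4925^5)
= 0.7800

0.7800


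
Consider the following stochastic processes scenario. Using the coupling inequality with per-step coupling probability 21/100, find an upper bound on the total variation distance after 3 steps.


TV distance bound <= (1-delta)^n
= (1 - 0.2100)^3
= 0.7900^3
= 0.4930

0.4930


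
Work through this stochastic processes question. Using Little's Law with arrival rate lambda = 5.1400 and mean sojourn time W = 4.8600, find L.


Little's Law: L = lambda * W
= 5.1400 * 4.8600
= 24.9804

24.9804


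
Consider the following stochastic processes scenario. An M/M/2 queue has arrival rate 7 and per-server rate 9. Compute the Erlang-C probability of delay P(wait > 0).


a = lambda/mu = 0.7778
rho = a/c = 0.3889
Erlang-C formula applied:
C(c,a) = 0.2178

0.2178


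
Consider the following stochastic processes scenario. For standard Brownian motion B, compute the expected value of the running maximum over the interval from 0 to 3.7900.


E(max B(s)) = sqrt(2t/pi)
= sqrt(2*3.7900/pi)
= sqrt(2.4128)
= 1.5533

1.5533


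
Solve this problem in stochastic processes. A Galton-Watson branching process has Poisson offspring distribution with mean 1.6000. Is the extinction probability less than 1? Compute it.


Since mu = 1.6000 > 1, extinction prob q < 1.
Solve s = exp(mu*(s-1)) iteratively.
q = 0.3580

0.3580


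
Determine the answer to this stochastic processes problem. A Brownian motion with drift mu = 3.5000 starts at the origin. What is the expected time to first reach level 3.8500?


Expected first passage time = a/mu
= 3.8500/3.5000
= 1.1000

1.1000


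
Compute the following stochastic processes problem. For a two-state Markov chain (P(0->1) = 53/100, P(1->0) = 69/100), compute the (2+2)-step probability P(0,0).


P^4 = P^2 * P^2
Computing via matrix multiplication of the transition matrix.
Entry (0,0) of P^4 = 0.5666

0.5666


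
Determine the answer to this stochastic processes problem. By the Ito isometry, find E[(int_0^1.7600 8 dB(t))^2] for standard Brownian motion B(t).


By Ito isometry: E[(int f dB)^2] = int f^2 dt
= 8^2 * 1.7600
= 64 * 1.7600 = 112.6400

112.6400


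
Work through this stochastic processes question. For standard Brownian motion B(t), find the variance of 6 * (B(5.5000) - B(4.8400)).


Var(alpha*(B(t)-B(s))) = alpha^2 * (t-s)
= 6^2 * (5.5000 - 4.8400)
= 36 * 0.6600
= 23.7600

23.7600


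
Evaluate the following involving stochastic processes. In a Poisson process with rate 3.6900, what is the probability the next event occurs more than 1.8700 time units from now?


P(X > t) = exp(-lambda * t)
= exp(-3.6900 * 1.8700)
= exp(-6.9003) = 0.0010

0.0010


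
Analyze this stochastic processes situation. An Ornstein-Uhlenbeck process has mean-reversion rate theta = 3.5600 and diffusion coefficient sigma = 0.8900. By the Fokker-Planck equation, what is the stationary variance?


Stationary variance = sigma^2 / (2*theta)
= 0.8900^2 / (2*3.5600)
= 0.7921 / 7.1200
= 0.1113

0.1113


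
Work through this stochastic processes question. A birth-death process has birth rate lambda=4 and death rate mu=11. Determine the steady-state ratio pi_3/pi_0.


For birth-death process, pi_n/pi_0 = (lambda/mu)^n
= (4/11)^3
= 0.0481

0.0481


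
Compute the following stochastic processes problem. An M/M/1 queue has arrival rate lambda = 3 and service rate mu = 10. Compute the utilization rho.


rho = lambda/mu
= 3/10
= 0.3000

0.3000


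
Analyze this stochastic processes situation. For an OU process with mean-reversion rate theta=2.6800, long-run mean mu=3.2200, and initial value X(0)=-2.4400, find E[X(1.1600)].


E[X(t)] = mu + (X(0) - mu)*exp(-theta*t)
= 3.2200 + (-2.4400 - 3.2200)*exp(-2.6800*1.1600)
= 3.2200 + -5.6600 * 0.0447
= 2.9673

2.9673


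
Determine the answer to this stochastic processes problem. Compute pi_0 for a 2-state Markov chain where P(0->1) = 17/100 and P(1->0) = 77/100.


Stationary distribution: pi_0 = p10/(p01+p10), pi_1 = p01/(p01+p10)
p01 = 0.1700, p10 = 0.7700
pi_0 = 0.8191

0.8191


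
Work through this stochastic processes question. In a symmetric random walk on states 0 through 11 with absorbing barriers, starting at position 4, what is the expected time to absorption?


For symmetric RW on 0,...,N with absorbing barriers, E(i) = i*(N-i)
E(4) = 4 * 7 = 28

28


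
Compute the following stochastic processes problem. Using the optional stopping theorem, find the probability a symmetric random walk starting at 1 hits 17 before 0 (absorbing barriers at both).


By optional stopping theorem: E(M at tau) = M(0) = 1
P(hit 17)*17 + P(hit 0)*0 = 1
P(hit 17) = (1 - 0)/(17 - 0) = 1/17 = 0.0588

0.0588


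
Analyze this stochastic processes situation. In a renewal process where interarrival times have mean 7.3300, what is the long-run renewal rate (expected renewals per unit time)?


Long-run renewal rate = 1/E(X)
= 1/7.3300
= 0.1364

0.1364


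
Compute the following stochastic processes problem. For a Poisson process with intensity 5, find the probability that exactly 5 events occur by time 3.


P(N(t)=k) = (lambda*t)^k * exp(-lambda*t) / k!
lambda*t = 15
= 15^5 * exp(-15) / 5!
= 759375 * 3.0590e-07 / 120
= 0.0019

0.0019


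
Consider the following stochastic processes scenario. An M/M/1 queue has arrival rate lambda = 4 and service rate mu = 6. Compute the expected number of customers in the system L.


rho = 4/6 = 0.6667
L = rho/(1-rho)
= 0.6667/0.3333
= 2.0000

2.0000


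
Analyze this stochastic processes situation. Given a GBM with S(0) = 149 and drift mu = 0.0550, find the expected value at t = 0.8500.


E[S(t)] = S(0) * exp(mu * t)
= 149 * exp(0.0550 * 0.8500)
= 149 * 1.0479
= 156.1311

156.1311


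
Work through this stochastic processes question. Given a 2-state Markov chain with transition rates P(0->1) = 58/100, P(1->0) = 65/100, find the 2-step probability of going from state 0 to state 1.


Computing P^2 by matrix multiplication.
P = [[0.4200, 0.5800], [0.6500, 0.3500]]
After raising P to the power 2:
P^2(0,1) = 0.4466

0.4466


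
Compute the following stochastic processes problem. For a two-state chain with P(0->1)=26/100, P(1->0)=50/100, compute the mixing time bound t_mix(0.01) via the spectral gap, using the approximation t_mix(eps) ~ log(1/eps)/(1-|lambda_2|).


lambda_2 = |1 - p01 - p10| = |1 - 0.2600 - 0.5000| = 0.2400
t_mix ~ log(1/eps)/(1 - |lambda_2|)
= log(100)/(1 - 0.2400) = 4.6052/0.7600
= 6.0594

6.0594


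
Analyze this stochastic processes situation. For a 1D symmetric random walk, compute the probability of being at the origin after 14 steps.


P(S(14) = 0) = C(14,7) / 4^7
= 3432 / 16384
= 0.2095

0.2095


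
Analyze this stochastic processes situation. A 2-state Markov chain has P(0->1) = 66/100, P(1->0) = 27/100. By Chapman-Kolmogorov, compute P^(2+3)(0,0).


P^5 = P^2 * P^3
Computing via matrix multiplication of the transition matrix.
Entry (0,0) of P^5 = 0.2903

0.2903


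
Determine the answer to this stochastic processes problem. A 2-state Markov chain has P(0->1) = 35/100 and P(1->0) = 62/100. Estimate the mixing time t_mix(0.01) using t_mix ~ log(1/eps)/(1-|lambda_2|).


lambda_2 = |1 - p01 - p10| = |1 - 0.3500 - 0.6200| = 0.0300
t_mix ~ log(1/eps)/(1 - |lambda_2|)
= log(100)/(1 - 0.0300) = 4.6052/0.9700
= 4.7476

4.7476


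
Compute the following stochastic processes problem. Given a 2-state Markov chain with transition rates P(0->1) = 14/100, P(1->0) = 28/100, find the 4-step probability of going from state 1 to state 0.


Computing P^4 by matrix multiplication.
P = [[0.8600, 0.1400], [0.2800, 0.7200]]
After raising P to the power 4:
P^4(1,0) = 0.5912

0.5912


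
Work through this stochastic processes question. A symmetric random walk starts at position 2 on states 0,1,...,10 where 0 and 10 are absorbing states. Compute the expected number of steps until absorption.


For symmetric RW on 0,...,N with absorbing barriers, E(i) = i*(N-i)
E(2) = 2 * 8 = 16

16


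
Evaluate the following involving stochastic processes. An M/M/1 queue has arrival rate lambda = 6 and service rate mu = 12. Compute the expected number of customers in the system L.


rho = 6/12 = 0.5000
L = rho/(1-rho)
= 0.5000/0.5000
= 1.0000

1.0000
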